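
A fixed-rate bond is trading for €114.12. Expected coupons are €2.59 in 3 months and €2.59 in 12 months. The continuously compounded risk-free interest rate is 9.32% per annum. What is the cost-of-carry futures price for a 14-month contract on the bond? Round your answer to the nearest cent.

PV(coupons) I = 2.59·e^(−0.0932·3/12) + 2.59·e^(−0.0932·12/12)
I = 2.5304 + 2.3595 = 4.8899
F = (S − I)·e^(rT) = (114.12 − 4.8899) · e^(0.0932·14/12)
= 109.2301 · e^0.108733 = 109.2301 × 1.114865 = €121.78

€121.78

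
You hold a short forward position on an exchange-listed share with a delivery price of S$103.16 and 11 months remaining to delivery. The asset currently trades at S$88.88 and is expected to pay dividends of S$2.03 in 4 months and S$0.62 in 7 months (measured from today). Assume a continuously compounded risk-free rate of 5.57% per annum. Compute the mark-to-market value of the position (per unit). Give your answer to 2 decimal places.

PV(remaining dividends) I = 2.03·e^(−0.0557·4/12) + 0.62·e^(−0.0557·7/12) = 2.5928
Current forward F = (S − I)·e^(rT) = (88.88 − 2.5928)·e^(0.0557·11/12) = 86.2872 × 1.052384 = 90.8073
Value (long) = (F − K)·e^(−rT) = (90.8073 − 103.16) × 0.950223 = -11.7378
Short position value = −(long value) = S$11.74

S$11.74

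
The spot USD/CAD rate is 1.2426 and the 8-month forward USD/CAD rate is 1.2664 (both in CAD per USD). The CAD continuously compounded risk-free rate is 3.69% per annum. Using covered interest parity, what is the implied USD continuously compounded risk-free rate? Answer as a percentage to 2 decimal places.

0.84%

F = S·e^((r_CAD − r_USD)T) ⇒ r_USD = r_CAD − ln(F/S)/T
ln(1.2664/1.2426) = 0.018972; /(8/12) = 0.028458
r_USD = 0.0369 − 0.028458 = 0.008442
r_USD = 0.84%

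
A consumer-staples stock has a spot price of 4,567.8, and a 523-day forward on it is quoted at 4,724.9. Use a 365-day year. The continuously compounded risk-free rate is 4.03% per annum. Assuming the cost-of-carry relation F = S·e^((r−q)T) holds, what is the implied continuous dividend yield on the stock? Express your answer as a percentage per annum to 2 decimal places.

From F = S·e^((r−q)T): (r − q) = ln(F/S)/T
ln(4724.9/4567.8) = ln(1.034393) = 0.033815
(r − q) = 0.033815 / (523/365) = 0.023599
q = r − ln(F/S)/T = 0.0403 − 0.023599 = 0.016701
q = 1.67%

1.67%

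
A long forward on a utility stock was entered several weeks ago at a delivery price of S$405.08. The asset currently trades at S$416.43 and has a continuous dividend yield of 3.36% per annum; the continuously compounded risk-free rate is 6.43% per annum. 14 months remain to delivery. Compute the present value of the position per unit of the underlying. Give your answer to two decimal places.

Current fair forward for the remaining 14 months: F = S·e^((r − q)·T), (r − q) = 0.0643 − 0.0336 = 0.0307
F = 416.43 · e^(0.0307 × 14/12) = 416.43 × 1.036466 = 431.6155
Value of long forward = (F − K)·e^(−rT) = (431.6155 − 405.08) · e^(−0.0643·14/12)
= 26.5355 × 0.927728 = 24.62

S$24.62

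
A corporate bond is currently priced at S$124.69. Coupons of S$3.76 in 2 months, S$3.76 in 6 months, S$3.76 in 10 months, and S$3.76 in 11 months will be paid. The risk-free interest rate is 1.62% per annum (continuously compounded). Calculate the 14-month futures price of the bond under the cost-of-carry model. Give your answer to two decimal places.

PV(coupons) I = 3.76·e^(−0.0162·2/12) + 3.76·e^(−0.0162·6/12) + 3.76·e^(−0.0162·10/12) + 3.76·e^(−0.0162·11/12)
I = 3.7499 + 3.7297 + 3.7096 + 3.7046 = 14.8938
F = (S − I)·e^(rT) = (124.69 − 14.8938) · e^(0.0162·14/12)
= 109.7962 · e^0.018900 = 109.7962 × 1.019080 = S$111.89

S$111.89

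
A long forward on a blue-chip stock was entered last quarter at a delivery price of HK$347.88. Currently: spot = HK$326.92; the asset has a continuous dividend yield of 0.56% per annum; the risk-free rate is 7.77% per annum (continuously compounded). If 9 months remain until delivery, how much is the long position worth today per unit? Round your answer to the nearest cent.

Current fair forward for the remaining 9 months: F = S·e^((r − q)·T), (r − q) = 0.0777 − 0.0056 = 0.0721
F = 326.92 · e^(0.0721 × 9/12) = 326.92 × 1.055564 = 345.0850
Value of long forward = (F − K)·e^(−rT) = (345.0850 − 347.88) · e^(−0.0777·9/12)
= -2.7950 × 0.943390 = -2.64

-HK$2.64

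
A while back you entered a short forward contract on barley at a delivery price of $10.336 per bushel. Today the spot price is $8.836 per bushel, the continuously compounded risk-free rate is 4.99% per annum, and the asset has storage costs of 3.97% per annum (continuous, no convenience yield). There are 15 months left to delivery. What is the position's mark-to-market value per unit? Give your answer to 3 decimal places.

$0.425 per bushel

Current fair forward for the remaining 15 months: F = S·e^((r + u)·T), (r + u) = 0.0499 + 0.0397 = 0.0896
F = 8.836 · e^(0.0896 × 15/12) = 8.836 × 1.118513 = 9.8832
Value of long forward = (F − K)·e^(−rT) = (9.8832 − 10.336) · e^(−0.0499·15/12)
= -0.4528 × 0.939530 = -0.425
Short position value = −(long value) = $0.425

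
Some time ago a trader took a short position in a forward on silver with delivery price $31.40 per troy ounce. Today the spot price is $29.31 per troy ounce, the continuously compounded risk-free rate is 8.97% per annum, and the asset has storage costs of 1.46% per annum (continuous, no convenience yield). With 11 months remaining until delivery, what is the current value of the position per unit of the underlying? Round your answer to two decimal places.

Current fair forward for the remaining 11 months: F = S·e^((r + u)·T), (r + u) = 0.0897 + 0.0146 = 0.1043
F = 29.31 · e^(0.1043 × 11/12) = 29.31 × 1.100328 = 32.2506
Value of long forward = (F − K)·e^(−rT) = (32.2506 − 31.40) · e^(−0.0897·11/12)
= 0.8506 × 0.921065 = 0.78
Short position value = −(long value) = -$0.78

-$0.78 per troy ounce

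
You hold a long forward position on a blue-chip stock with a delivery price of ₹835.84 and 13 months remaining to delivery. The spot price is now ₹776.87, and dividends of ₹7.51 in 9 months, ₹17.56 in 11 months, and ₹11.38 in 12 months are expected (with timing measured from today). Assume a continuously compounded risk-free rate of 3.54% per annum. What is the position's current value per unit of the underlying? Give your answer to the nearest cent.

-₹62.82

PV(remaining dividends) I = 7.51·e^(−0.0354·9/12) + 17.56·e^(−0.0354·11/12) + 11.38·e^(−0.0354·12/12) = 35.2968
Current forward F = (S − I)·e^(rT) = (776.87 − 35.2968)·e^(0.0354·13/12) = 741.5732 × 1.039095 = 770.5650
Value (long) = (F − K)·e^(−rT) = (770.5650 − 835.84) × 0.962376 = -62.8191
Value = -₹62.82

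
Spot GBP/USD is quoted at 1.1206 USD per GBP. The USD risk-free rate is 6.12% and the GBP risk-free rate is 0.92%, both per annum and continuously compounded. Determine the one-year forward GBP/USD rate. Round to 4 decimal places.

1.1804

F = S·e^((r_USD − r_GBP)T) = 1.1206 · e^((0.0612 − 0.0092) × 12/12)
= 1.1206 · e^0.052000 = 1.1206 × 1.053376
F = 1.1804 USD per GBP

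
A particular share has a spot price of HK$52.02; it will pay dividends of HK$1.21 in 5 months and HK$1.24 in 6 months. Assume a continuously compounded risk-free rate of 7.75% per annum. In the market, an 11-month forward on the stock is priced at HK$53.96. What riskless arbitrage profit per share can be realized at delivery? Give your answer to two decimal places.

PV(dividends) I = 1.21·e^(−0.0775·5/12) + 1.24·e^(−0.0775·6/12) = 2.3644
Fair forward F* = (S − I)·e^(rT) = (52.02 − 2.3644)·e^0.071042 = 49.6556 × 1.073626 = 53.3115
Market HK$53.96 > fair 53.3115: forward overpriced → cash-and-carry (borrow at r, buy the stock and collect the dividends, short the forward).
Profit at T = |F_mkt − F*| = |53.96 − 53.3115| = HK$0.65 per share

HK$0.65 per share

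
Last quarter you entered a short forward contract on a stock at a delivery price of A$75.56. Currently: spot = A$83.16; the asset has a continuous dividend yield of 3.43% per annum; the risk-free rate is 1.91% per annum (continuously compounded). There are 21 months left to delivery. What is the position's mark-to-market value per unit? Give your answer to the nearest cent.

Current fair forward for the remaining 21 months: F = S·e^((r − q)·T), (r − q) = 0.0191 − 0.0343 = -0.0152
F = 83.16 · e^(-0.0152 × 21/12) = 83.16 × 0.973751 = 80.9771
Value of long forward = (F − K)·e^(−rT) = (80.9771 − 75.56) · e^(−0.0191·21/12)
= 5.4171 × 0.967127 = 5.24
Short position value = −(long value) = -A$5.24

-A$5.24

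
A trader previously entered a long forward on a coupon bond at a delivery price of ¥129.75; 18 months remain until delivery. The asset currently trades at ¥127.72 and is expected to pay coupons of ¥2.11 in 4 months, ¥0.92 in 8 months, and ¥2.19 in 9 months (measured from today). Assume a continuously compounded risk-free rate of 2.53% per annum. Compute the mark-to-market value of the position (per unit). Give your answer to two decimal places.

-¥2.34

PV(remaining coupons) I = 2.11·e^(−0.0253·4/12) + 0.92·e^(−0.0253·8/12) + 2.19·e^(−0.0253·9/12) = 5.1457
Current forward F = (S − I)·e^(rT) = (127.72 − 5.1457)·e^(0.0253·18/12) = 122.5743 × 1.038679 = 127.3154
Value (long) = (F − K)·e^(−rT) = (127.3154 − 129.75) × 0.962761 = -2.3439
Value = -¥2.34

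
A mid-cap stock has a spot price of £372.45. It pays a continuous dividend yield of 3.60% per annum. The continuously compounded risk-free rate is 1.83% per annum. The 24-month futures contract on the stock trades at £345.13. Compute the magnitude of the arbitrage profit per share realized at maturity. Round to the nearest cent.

£14.37 per share

Fair futures: F* = S·e^(carry·T), with carry = (r − q) = 0.0183 − 0.0360 = -0.0177
F* = 372.45 · e^(-0.0177 × 24/12) = 372.45 · e^-0.035400 = 372.45 × 0.965219 = £359.4958
Market £345.13 < fair £359.4958: forward underpriced → reverse cash-and-carry (short spot, go long the forward).
At maturity, profit = |F_mkt − F*| = |345.13 − 359.4958| = £14.37 per share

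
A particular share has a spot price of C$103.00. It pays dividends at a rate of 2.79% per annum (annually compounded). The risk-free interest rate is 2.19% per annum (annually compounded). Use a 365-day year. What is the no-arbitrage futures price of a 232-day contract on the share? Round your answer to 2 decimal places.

F = S · (1+r)^T / (1+q)^T
= 103.00 × 1.013865 / 1.017645 = 103.00 × 0.996286
F = C$102.62

C$102.62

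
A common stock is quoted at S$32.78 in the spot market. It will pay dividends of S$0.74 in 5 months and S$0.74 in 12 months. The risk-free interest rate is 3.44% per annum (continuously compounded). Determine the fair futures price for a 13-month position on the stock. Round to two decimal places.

S$32.53

PV(dividends) I = 0.74·e^(−0.0344·5/12) + 0.74·e^(−0.0344·12/12)
I = 0.7295 + 0.7150 = 1.4445
F = (S − I)·e^(rT) = (32.78 − 1.4445) · e^(0.0344·13/12)
= 31.3355 · e^0.037267 = 31.3355 × 1.037970 = S$32.53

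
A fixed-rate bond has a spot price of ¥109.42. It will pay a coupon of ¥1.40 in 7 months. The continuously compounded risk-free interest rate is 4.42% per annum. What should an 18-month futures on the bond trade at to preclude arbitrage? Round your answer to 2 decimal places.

PV(coupons) I = 1.40·e^(−0.0442·7/12)
I = 1.3644
F = (S − I)·e^(rT) = (109.42 − 1.3644) · e^(0.0442·18/12)
= 108.0556 · e^0.066300 = 108.0556 × 1.068547 = ¥115.46

¥115.46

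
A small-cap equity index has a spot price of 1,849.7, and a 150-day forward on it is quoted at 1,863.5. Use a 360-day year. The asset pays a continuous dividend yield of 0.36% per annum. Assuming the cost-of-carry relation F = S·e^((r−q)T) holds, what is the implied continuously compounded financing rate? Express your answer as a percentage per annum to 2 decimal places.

From F = S·e^((r−q)T): (r − q) = ln(F/S)/T
ln(1863.5/1849.7) = ln(1.007461) = 0.007433
(r − q) = 0.007433 / (150/360) = 0.017839
r = ln(F/S)/T + q = 0.017839 + 0.0036 = 0.021439
r = 2.14%

2.14%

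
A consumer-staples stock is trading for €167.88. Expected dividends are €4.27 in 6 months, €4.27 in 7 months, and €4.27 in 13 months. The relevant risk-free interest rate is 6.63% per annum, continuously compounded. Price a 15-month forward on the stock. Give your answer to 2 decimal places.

€169.12

PV(dividends) I = 4.27·e^(−0.0663·6/12) + 4.27·e^(−0.0663·7/12) + 4.27·e^(−0.0663·13/12)
I = 4.1308 + 4.1080 + 3.9741 = 12.2129
F = (S − I)·e^(rT) = (167.88 − 12.2129) · e^(0.0663·15/12)
= 155.6671 · e^0.082875 = 155.6671 × 1.086406 = €169.12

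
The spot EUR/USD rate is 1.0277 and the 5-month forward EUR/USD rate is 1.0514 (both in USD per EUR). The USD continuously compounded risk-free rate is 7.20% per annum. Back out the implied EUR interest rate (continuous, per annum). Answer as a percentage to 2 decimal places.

1.73%

F = S·e^((r_USD − r_EUR)T) ⇒ r_EUR = r_USD − ln(F/S)/T
ln(1.0514/1.0277) = 0.022799; /(5/12) = 0.054718
r_EUR = 0.0720 − 0.054718 = 0.017282
r_EUR = 1.73%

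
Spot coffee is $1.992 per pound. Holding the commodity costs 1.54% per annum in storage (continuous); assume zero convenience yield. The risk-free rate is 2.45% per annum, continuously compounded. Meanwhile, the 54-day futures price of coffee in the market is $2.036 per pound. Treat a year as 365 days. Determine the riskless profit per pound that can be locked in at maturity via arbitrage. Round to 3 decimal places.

Fair futures: F* = S·e^(carry·T), with carry = (r + u) = 0.0245 + 0.0154 = 0.0399
F* = 1.992 · e^(0.0399 × 54/365) = 1.992 · e^0.005903 = 1.992 × 1.005920 = $2.0038
Market $2.036 > fair $2.0038: forward overpriced → cash-and-carry (buy spot, short the forward).
At maturity, profit = |F_mkt − F*| = |2.036 − 2.0038| = $0.032 per pound

$0.032 per pound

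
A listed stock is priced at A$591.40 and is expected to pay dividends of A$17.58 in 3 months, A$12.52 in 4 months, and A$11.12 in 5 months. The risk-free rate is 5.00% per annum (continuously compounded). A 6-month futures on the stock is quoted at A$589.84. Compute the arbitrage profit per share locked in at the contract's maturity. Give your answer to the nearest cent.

A$25.06 per share

PV(dividends) I = 17.58·e^(−0.0500·3/12) + 12.52·e^(−0.0500·4/12) + 11.12·e^(−0.0500·5/12) = 40.5654
Fair futures F* = (S − I)·e^(rT) = (591.40 − 40.5654)·e^0.025000 = 550.8346 × 1.025315 = 564.7790
Market A$589.84 > fair 564.7790: forward overpriced → cash-and-carry (borrow at r, buy the stock and collect the dividends, short the forward).
Profit at T = |F_mkt − F*| = |589.84 − 564.7790| = A$25.06 per share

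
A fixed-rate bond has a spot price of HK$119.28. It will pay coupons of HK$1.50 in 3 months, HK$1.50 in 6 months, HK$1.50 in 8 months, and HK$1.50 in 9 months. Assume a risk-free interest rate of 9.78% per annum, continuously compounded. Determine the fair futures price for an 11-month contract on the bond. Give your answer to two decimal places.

PV(coupons) I = 1.50·e^(−0.0978·3/12) + 1.50·e^(−0.0978·6/12) + 1.50·e^(−0.0978·8/12) + 1.50·e^(−0.0978·9/12)
I = 1.4638 + 1.4284 + 1.4053 + 1.3939 = 5.6914
F = (S − I)·e^(rT) = (119.28 − 5.6914) · e^(0.0978·11/12)
= 113.5886 · e^0.089650 = 113.5886 × 1.093791 = HK$124.24

HK$124.24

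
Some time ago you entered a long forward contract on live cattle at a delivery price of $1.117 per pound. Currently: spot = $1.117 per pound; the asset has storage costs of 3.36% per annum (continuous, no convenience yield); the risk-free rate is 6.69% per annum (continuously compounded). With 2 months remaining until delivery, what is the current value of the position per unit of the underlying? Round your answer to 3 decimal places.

Current fair forward for the remaining 2 months: F = S·e^((r + u)·T), (r + u) = 0.0669 + 0.0336 = 0.1005
F = 1.117 · e^(0.1005 × 2/12) = 1.117 × 1.016891 = 1.1359
Value of long forward = (F − K)·e^(−rT) = (1.1359 − 1.117) · e^(−0.0669·2/12)
= 0.0189 × 0.988912 = 0.019

$0.019 per pound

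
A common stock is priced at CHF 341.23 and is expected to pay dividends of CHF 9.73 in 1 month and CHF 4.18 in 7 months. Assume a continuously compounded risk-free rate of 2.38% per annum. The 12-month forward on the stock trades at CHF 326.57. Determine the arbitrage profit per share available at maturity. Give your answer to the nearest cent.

PV(dividends) I = 9.73·e^(−0.0238·1/12) + 4.18·e^(−0.0238·7/12) = 13.8331
Fair forward F* = (S − I)·e^(rT) = (341.23 − 13.8331)·e^0.023800 = 327.3969 × 1.024085 = 335.2823
Market CHF 326.57 < fair 335.2823: forward underpriced → reverse cash-and-carry (short the stock, invest proceeds at r, pay the dividends, go long the forward).
Profit at T = |F_mkt − F*| = |326.57 − 335.2823| = CHF 8.71 per share

CHF 8.71 per share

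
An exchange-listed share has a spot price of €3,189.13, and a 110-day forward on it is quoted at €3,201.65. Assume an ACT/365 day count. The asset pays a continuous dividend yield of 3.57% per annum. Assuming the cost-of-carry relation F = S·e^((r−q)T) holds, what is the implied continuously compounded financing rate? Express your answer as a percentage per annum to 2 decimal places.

4.87%

From F = S·e^((r−q)T): (r − q) = ln(F/S)/T
ln(3201.65/3189.13) = ln(1.003926) = 0.003918
(r − q) = 0.003918 / (110/365) = 0.013001
r = ln(F/S)/T + q = 0.013001 + 0.0357 = 0.048701
r = 4.87%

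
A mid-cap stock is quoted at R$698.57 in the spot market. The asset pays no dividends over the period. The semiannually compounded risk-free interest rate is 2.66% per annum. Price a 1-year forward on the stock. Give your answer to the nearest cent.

F = S · (1+r/2)^(2T)
= 698.57 × 1.026777
F = R$717.28

R$717.28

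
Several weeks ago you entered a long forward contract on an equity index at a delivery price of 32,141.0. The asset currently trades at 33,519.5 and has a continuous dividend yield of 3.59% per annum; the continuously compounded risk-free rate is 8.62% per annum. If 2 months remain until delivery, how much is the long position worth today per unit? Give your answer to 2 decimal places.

1637.00

Current fair forward for the remaining 2 months: F = S·e^((r − q)·T), (r − q) = 0.0862 − 0.0359 = 0.0503
F = 33519.5 · e^(0.0503 × 2/12) = 33519.5 × 1.00841857 = 33801.6863
Value of long forward = (F − K)·e^(−rT) = (33801.6863 − 32141.0) · e^(−0.0862·2/12)
= 1660.6863 × 0.98573604 = 1637.00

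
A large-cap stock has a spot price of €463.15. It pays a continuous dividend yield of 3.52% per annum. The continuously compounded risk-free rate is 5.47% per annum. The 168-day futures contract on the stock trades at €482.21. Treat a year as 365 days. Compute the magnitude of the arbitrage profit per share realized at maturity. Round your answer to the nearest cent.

€14.88 per share

Fair futures: F* = S·e^(carry·T), with carry = (r − q) = 0.0547 − 0.0352 = 0.0195
F* = 463.15 · e^(0.0195 × 168/365) = 463.15 · e^0.008975 = 463.15 × 1.009015 = €467.3253
Market €482.21 > fair €467.3253: forward overpriced → cash-and-carry (buy spot, short the forward).
At maturity, profit = |F_mkt − F*| = |482.21 − 467.3253| = €14.88 per share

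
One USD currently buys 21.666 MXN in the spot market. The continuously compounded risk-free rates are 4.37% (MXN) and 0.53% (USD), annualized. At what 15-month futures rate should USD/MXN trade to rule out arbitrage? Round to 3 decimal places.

22.731

F = S·e^((r_MXN − r_USD)T) = 21.666 · e^((0.0437 − 0.0053) × 15/12)
= 21.666 · e^0.048000 = 21.666 × 1.049171
F = 22.731 MXN per USD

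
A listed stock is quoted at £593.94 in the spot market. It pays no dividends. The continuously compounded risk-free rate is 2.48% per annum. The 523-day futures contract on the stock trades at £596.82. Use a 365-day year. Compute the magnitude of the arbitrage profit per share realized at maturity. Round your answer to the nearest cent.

Fair futures: F* = S·e^(carry·T), with carry = r = 0.0248
F* = 593.94 · e^(0.0248 × 523/365) = 593.94 · e^0.035535 = 593.94 × 1.036174 = £615.4252
Market £596.82 < fair £615.4252: forward underpriced → reverse cash-and-carry (short spot, go long the forward).
At maturity, profit = |F_mkt − F*| = |596.82 − 615.4252| = £18.61 per share

£18.61 per share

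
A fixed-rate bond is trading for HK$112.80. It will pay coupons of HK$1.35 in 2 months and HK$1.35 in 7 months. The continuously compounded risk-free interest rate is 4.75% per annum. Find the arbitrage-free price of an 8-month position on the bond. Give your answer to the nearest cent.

PV(coupons) I = 1.35·e^(−0.0475·2/12) + 1.35·e^(−0.0475·7/12)
I = 1.3394 + 1.3131 = 2.6525
F = (S − I)·e^(rT) = (112.80 − 2.6525) · e^(0.0475·8/12)
= 110.1475 · e^0.031667 = 110.1475 × 1.032174 = HK$113.69

HK$113.69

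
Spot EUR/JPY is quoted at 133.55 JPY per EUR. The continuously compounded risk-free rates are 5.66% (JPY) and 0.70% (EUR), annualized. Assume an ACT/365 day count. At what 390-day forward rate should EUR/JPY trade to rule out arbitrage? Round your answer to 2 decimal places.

140.82

F = S·e^((r_JPY − r_EUR)T) = 133.55 · e^((0.0566 − 0.0070) × 390/365)
= 133.55 · e^0.052997 = 133.55 × 1.054426
F = 140.82 JPY per EUR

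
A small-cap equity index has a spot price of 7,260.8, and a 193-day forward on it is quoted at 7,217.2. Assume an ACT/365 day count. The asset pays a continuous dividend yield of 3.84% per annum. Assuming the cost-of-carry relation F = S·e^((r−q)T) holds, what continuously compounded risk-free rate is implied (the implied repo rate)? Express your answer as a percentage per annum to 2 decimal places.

2.70%

From F = S·e^((r−q)T): (r − q) = ln(F/S)/T
ln(7217.2/7260.8) = ln(0.993995) = -0.006023
(r − q) = -0.006023 / (193/365) = -0.011391
r = ln(F/S)/T + q = -0.011391 + 0.0384 = 0.027009
r = 2.70%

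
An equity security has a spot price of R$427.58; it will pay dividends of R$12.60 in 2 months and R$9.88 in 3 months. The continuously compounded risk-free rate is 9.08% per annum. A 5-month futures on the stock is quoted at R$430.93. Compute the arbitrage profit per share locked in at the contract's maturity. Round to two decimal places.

PV(dividends) I = 12.60·e^(−0.0908·2/12) + 9.88·e^(−0.0908·3/12) = 22.0690
Fair futures F* = (S − I)·e^(rT) = (427.58 − 22.0690)·e^0.037833 = 405.5110 × 1.038558 = 421.1467
Market R$430.93 > fair 421.1467: forward overpriced → cash-and-carry (borrow at r, buy the stock and collect the dividends, short the forward).
Profit at T = |F_mkt − F*| = |430.93 − 421.1467| = R$9.78 per share

R$9.78 per share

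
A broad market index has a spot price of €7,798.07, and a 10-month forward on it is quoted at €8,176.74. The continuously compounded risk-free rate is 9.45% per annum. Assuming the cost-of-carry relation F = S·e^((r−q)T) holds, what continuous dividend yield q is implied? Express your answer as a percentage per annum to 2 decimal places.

3.76%

From F = S·e^((r−q)T): (r − q) = ln(F/S)/T
ln(8176.74/7798.07) = ln(1.048559) = 0.047417
(r − q) = 0.047417 / (10/12) = 0.056900
q = r − ln(F/S)/T = 0.0945 − 0.056900 = 0.037600
q = 3.76%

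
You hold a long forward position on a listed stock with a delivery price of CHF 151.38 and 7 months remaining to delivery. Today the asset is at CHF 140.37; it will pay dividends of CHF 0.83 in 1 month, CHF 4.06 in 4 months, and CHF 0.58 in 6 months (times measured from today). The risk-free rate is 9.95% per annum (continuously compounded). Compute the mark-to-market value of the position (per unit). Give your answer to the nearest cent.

-CHF 7.78

PV(remaining dividends) I = 0.83·e^(−0.0995·1/12) + 4.06·e^(−0.0995·4/12) + 0.58·e^(−0.0995·6/12) = 5.3025
Current forward F = (S − I)·e^(rT) = (140.37 − 5.3025)·e^(0.0995·7/12) = 135.0675 × 1.059759 = 143.1390
Value (long) = (F − K)·e^(−rT) = (143.1390 − 151.38) × 0.943611 = -7.7763
Value = -CHF 7.78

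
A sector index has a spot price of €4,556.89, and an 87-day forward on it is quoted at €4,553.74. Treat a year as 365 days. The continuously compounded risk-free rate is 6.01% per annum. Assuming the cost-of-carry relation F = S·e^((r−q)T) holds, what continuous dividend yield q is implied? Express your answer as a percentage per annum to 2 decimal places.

6.30%

From F = S·e^((r−q)T): (r − q) = ln(F/S)/T
ln(4553.74/4556.89) = ln(0.999309) = -0.000691
(r − q) = -0.000691 / (87/365) = -0.002899
q = r − ln(F/S)/T = 0.0601 + 0.002899 = 0.062999
q = 6.30%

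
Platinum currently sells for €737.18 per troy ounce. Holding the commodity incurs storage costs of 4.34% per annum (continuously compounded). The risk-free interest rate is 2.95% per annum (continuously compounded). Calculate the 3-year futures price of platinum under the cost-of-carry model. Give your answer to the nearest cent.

€917.39 per troy ounce

Net carry = r + u − y = 0.0295 + 0.0434 − 0.0000 = 0.0729
F = S·e^((r+u−y)T) = 737.18 · e^(0.0729 × 3) = 737.18 · e^0.218700
= 737.18 × 1.244458 = €917.39 per troy ounce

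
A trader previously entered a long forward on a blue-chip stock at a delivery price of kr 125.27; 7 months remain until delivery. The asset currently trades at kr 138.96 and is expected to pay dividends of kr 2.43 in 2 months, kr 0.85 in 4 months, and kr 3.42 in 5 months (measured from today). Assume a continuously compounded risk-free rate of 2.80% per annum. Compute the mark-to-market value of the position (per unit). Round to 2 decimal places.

kr 9.08

PV(remaining dividends) I = 2.43·e^(−0.0280·2/12) + 0.85·e^(−0.0280·4/12) + 3.42·e^(−0.0280·5/12) = 6.6411
Current forward F = (S − I)·e^(rT) = (138.96 − 6.6411)·e^(0.0280·7/12) = 132.3189 × 1.016467 = 134.4978
Value (long) = (F − K)·e^(−rT) = (134.4978 − 125.27) × 0.983799 = 9.0783
Value = kr 9.08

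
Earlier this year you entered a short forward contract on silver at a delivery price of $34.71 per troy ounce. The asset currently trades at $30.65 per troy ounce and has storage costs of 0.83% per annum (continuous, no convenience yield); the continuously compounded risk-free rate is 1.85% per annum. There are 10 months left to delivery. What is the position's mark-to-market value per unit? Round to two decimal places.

Current fair forward for the remaining 10 months: F = S·e^((r + u)·T), (r + u) = 0.0185 + 0.0083 = 0.0268
F = 30.65 · e^(0.0268 × 10/12) = 30.65 × 1.022585 = 31.3422
Value of long forward = (F − K)·e^(−rT) = (31.3422 − 34.71) · e^(−0.0185·10/12)
= -3.3678 × 0.984702 = -3.32
Short position value = −(long value) = $3.32

$3.32 per troy ounce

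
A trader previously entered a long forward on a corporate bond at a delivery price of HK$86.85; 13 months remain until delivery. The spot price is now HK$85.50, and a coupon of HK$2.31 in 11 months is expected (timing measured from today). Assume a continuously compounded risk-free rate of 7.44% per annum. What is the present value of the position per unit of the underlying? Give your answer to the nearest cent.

PV(remaining coupons) I = 2.31·e^(−0.0744·11/12) = 2.1577
Current forward F = (S − I)·e^(rT) = (85.50 − 2.1577)·e^(0.0744·13/12) = 83.3423 × 1.083937 = 90.3378
Value (long) = (F − K)·e^(−rT) = (90.3378 − 86.85) × 0.922563 = 3.2177
Value = HK$3.22

HK$3.22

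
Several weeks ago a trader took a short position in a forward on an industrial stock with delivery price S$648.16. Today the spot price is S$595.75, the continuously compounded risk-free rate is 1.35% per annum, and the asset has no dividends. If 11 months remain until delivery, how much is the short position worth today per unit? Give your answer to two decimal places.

S$44.44

Current fair forward for the remaining 11 months: F = S·e^(r·T), r = 0.0135
F = 595.75 · e^(0.0135 × 11/12) = 595.75 × 1.012452 = 603.1683
Value of long forward = (F − K)·e^(−rT) = (603.1683 − 648.16) · e^(−0.0135·11/12)
= -44.9917 × 0.987701 = -44.44
Short position value = −(long value) = S$44.44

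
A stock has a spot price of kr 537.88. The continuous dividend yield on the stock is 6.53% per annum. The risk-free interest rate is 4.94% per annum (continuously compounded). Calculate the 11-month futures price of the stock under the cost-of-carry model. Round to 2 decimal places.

kr 530.10

F = S·e^((r − q)T) = 537.88 · e^((0.0494 − 0.0653) × 11/12)
= 537.88 · e^-0.014575 = 537.88 × 0.985531
F = kr 530.10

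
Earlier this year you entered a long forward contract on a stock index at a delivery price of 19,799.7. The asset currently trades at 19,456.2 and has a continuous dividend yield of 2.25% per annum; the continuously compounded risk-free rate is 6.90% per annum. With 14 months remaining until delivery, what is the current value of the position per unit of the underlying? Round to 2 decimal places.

683.83

Current fair forward for the remaining 14 months: F = S·e^((r − q)·T), (r − q) = 0.0690 − 0.0225 = 0.0465
F = 19456.2 · e^(0.0465 × 14/12) = 19456.2 × 1.05574851 = 20540.8542
Value of long forward = (F − K)·e^(−rT) = (20540.8542 − 19799.7) · e^(−0.0690·14/12)
= 741.1542 × 0.92265490 = 683.83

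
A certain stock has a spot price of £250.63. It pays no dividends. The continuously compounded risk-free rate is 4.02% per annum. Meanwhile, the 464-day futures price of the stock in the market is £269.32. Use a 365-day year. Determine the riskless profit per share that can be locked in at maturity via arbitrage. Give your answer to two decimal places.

£5.55 per share

Fair futures: F* = S·e^(carry·T), with carry = r = 0.0402
F* = 250.63 · e^(0.0402 × 464/365) = 250.63 · e^0.051104 = 250.63 × 1.052432 = £263.7710
Market £269.32 > fair £263.7710: forward overpriced → cash-and-carry (buy spot, short the forward).
At maturity, profit = |F_mkt − F*| = |269.32 − 263.7710| = £5.55 per share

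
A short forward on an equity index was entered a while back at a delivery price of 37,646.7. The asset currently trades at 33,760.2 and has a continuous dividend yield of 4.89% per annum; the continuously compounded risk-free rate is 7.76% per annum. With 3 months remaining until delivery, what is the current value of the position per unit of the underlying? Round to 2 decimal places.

3573.40

Current fair forward for the remaining 3 months: F = S·e^((r − q)·T), (r − q) = 0.0776 − 0.0489 = 0.0287
F = 33760.2 · e^(0.0287 × 3/12) = 33760.2 × 1.00720080 = 34003.3004
Value of long forward = (F − K)·e^(−rT) = (34003.3004 − 37646.7) · e^(−0.0776·3/12)
= -3643.3996 × 0.98078697 = -3573.40
Short position value = −(long value) = 3573.40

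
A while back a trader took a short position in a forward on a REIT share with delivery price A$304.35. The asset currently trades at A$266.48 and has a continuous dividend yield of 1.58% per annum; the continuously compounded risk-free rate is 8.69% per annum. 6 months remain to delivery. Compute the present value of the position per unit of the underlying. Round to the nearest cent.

A$27.03

Current fair forward for the remaining 6 months: F = S·e^((r − q)·T), (r − q) = 0.0869 − 0.0158 = 0.0711
F = 266.48 · e^(0.0711 × 6/12) = 266.48 × 1.036189 = 276.1236
Value of long forward = (F − K)·e^(−rT) = (276.1236 − 304.35) · e^(−0.0869·6/12)
= -28.2264 × 0.957480 = -27.03
Short position value = −(long value) = A$27.03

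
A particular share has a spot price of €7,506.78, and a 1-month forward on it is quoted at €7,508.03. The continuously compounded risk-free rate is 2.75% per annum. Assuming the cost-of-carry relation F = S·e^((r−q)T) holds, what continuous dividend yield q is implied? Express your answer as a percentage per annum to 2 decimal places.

From F = S·e^((r−q)T): (r − q) = ln(F/S)/T
ln(7508.03/7506.78) = ln(1.000167) = 0.000167
(r − q) = 0.000167 / (1/12) = 0.002004
q = r − ln(F/S)/T = 0.0275 − 0.002004 = 0.025496
q = 2.55%

2.55%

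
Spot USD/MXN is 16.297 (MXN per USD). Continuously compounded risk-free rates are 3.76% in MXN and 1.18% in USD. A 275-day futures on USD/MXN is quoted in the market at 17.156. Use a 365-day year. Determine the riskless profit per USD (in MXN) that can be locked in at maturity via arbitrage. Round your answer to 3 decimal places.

Fair futures: F* = S·e^(carry·T), with carry = (r_MXN − r_USD) = 0.0376 − 0.0118 = 0.0258
F* = 16.297 · e^(0.0258 × 275/365) = 16.297 · e^0.019438 = 16.297 × 1.019628 = 16.6169
Market 17.156 > fair 16.6169: forward overpriced → cash-and-carry (buy spot, short the forward).
At maturity, profit = |F_mkt − F*| = |17.156 − 16.6169| = 0.539 per USD (in MXN)

0.539 per USD (in MXN)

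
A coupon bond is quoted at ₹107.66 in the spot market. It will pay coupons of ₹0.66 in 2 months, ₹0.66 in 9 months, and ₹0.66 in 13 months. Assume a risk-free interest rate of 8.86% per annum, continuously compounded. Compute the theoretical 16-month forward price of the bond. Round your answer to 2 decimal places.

PV(coupons) I = 0.66·e^(−0.0886·2/12) + 0.66·e^(−0.0886·9/12) + 0.66·e^(−0.0886·13/12)
I = 0.6503 + 0.6176 + 0.5996 = 1.8675
F = (S − I)·e^(rT) = (107.66 − 1.8675) · e^(0.0886·16/12)
= 105.7925 · e^0.118133 = 105.7925 × 1.125394 = ₹119.06

₹119.06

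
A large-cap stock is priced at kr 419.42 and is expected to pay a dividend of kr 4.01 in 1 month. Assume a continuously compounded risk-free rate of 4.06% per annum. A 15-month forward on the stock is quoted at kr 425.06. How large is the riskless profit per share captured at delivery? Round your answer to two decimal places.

PV(dividends) I = 4.01·e^(−0.0406·1/12) = 3.9965
Fair forward F* = (S − I)·e^(rT) = (419.42 − 3.9965)·e^0.050750 = 415.4235 × 1.052060 = 437.0504
Market kr 425.06 < fair 437.0504: forward underpriced → reverse cash-and-carry (short the stock, invest proceeds at r, pay the dividends, go long the forward).
Profit at T = |F_mkt − F*| = |425.06 − 437.0504| = kr 11.99 per share

kr 11.99 per share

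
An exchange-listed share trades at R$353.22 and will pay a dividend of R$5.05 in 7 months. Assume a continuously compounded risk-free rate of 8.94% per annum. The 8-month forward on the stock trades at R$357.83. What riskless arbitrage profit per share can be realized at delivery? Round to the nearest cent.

PV(dividends) I = 5.05·e^(−0.0894·7/12) = 4.7934
Fair forward F* = (S − I)·e^(rT) = (353.22 − 4.7934)·e^0.059600 = 348.4266 × 1.061412 = 369.8242
Market R$357.83 < fair 369.8242: forward underpriced → reverse cash-and-carry (short the stock, invest proceeds at r, pay the dividends, go long the forward).
Profit at T = |F_mkt − F*| = |357.83 − 369.8242| = R$11.99 per share

R$11.99 per share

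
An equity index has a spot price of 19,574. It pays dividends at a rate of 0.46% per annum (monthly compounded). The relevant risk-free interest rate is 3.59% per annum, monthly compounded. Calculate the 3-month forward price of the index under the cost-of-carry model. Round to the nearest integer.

F = S · (1+r/12)^(12T) / (1+q/12)^(12T)
= 19574 × 1.009002 / 1.001150 = 19574 × 1.007843
F = 19,728

19,728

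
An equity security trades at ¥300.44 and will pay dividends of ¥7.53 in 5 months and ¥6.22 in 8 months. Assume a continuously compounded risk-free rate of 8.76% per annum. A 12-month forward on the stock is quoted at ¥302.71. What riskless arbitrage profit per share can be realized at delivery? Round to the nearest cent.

PV(dividends) I = 7.53·e^(−0.0876·5/12) + 6.22·e^(−0.0876·8/12) = 13.1273
Fair forward F* = (S − I)·e^(rT) = (300.44 − 13.1273)·e^0.087600 = 287.3127 × 1.091551 = 313.6165
Market ¥302.71 < fair 313.6165: forward underpriced → reverse cash-and-carry (short the stock, invest proceeds at r, pay the dividends, go long the forward).
Profit at T = |F_mkt − F*| = |302.71 − 313.6165| = ¥10.91 per share

¥10.91 per share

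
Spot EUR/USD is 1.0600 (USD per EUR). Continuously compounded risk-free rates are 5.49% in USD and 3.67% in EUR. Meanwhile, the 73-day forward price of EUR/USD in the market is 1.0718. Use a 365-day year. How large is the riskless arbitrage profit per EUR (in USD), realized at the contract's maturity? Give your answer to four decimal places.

Fair forward: F* = S·e^(carry·T), with carry = (r_USD − r_EUR) = 0.0549 − 0.0367 = 0.0182
F* = 1.0600 · e^(0.0182 × 73/365) = 1.0600 · e^0.003640 = 1.0600 × 1.003647 = 1.0639
Market 1.0718 > fair 1.0639: forward overpriced → cash-and-carry (buy spot, short the forward).
At maturity, profit = |F_mkt − F*| = |1.0718 − 1.0639| = 0.0079 per EUR (in USD)

0.0079 per EUR (in USD)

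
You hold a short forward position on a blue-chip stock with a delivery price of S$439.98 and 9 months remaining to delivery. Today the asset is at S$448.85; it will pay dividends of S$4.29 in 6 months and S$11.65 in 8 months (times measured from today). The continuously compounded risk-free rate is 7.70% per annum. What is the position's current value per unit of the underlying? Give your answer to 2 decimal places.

PV(remaining dividends) I = 4.29·e^(−0.0770·6/12) + 11.65·e^(−0.0770·8/12) = 15.1950
Current forward F = (S − I)·e^(rT) = (448.85 − 15.1950)·e^(0.0770·9/12) = 433.6550 × 1.059450 = 459.4358
Value (long) = (F − K)·e^(−rT) = (459.4358 − 439.98) × 0.943886 = 18.3641
Short position value = −(long value) = -S$18.36

-S$18.36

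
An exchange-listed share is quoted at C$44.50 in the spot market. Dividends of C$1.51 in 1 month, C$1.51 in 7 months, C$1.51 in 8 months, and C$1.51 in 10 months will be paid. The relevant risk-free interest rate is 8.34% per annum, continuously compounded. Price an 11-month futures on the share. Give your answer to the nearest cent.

C$41.80

PV(dividends) I = 1.51·e^(−0.0834·1/12) + 1.51·e^(−0.0834·7/12) + 1.51·e^(−0.0834·8/12) + 1.51·e^(−0.0834·10/12)
I = 1.4995 + 1.4383 + 1.4283 + 1.4086 = 5.7747
F = (S − I)·e^(rT) = (44.50 − 5.7747) · e^(0.0834·11/12)
= 38.7253 · e^0.076450 = 38.7253 × 1.079448 = C$41.80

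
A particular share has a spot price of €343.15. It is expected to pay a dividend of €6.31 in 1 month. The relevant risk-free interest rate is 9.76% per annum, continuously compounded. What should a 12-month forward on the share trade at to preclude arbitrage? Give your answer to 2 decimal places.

€371.43

PV(dividends) I = 6.31·e^(−0.0976·1/12)
I = 6.2589
F = (S − I)·e^(rT) = (343.15 − 6.2589) · e^(0.0976·12/12)
= 336.8911 · e^0.097600 = 336.8911 × 1.102522 = €371.43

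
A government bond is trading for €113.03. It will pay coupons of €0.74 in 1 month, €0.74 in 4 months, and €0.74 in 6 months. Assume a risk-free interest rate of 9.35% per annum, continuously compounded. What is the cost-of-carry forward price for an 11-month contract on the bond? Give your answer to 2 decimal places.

€120.79

PV(coupons) I = 0.74·e^(−0.0935·1/12) + 0.74·e^(−0.0935·4/12) + 0.74·e^(−0.0935·6/12)
I = 0.7343 + 0.7173 + 0.7062 = 2.1578
F = (S − I)·e^(rT) = (113.03 − 2.1578) · e^(0.0935·11/12)
= 110.8722 · e^0.085708 = 110.8722 × 1.089488 = €120.79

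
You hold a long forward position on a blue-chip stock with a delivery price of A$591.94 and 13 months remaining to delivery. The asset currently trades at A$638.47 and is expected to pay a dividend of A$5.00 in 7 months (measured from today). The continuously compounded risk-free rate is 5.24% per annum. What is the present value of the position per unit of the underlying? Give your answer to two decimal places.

A$74.35

PV(remaining dividends) I = 5.00·e^(−0.0524·7/12) = 4.8495
Current forward F = (S − I)·e^(rT) = (638.47 − 4.8495)·e^(0.0524·13/12) = 633.6205 × 1.058409 = 670.6296
Value (long) = (F − K)·e^(−rT) = (670.6296 − 591.94) × 0.944815 = 74.3471
Value = A$74.35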